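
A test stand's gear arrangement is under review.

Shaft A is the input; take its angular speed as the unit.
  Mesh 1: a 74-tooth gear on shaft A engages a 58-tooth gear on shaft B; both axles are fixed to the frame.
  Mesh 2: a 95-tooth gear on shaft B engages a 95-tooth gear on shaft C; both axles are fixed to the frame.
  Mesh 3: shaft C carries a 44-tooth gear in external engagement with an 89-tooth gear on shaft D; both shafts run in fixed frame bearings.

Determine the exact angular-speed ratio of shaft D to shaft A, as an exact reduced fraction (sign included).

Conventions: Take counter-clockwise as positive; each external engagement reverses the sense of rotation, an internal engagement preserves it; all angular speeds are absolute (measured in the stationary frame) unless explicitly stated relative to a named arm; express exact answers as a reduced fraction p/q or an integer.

class = fixed-axis compound train [3 meshes; 3 ratios multiply, 3 sense flips]
mesh 1 [74T→58T]: running ratio 37/29, sense −
mesh 2 [95T→95T]: running ratio 37/29, sense +
mesh 3 [44T→89T]: running ratio 1628/2581, sense −
ω_out/ω_in = -1628/2581

-1628/2581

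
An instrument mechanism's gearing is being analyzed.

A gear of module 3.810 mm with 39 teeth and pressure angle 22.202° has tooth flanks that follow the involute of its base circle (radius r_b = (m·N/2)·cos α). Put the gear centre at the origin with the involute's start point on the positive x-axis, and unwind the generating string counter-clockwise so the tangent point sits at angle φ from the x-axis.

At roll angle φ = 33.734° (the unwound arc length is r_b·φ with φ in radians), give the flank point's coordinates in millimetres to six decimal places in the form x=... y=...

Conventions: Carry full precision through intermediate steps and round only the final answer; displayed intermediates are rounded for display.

x=79.695489 y=4.519474

topology: single-mesh involute geometry — m = 3.810, N = 39
pitch radius r_p = m·N/2 = 3.810·39/2 = 74.295000
base radius r_b = r_p·cos α = 74.295000·cos 22.202° = 68.786575
roll angle φ = 33.734° = 0.58876937 rad
x = r_b·(cos φ + φ·sin φ) = 79.695489
y = r_b·(sin φ − φ·cos φ) = 4.519474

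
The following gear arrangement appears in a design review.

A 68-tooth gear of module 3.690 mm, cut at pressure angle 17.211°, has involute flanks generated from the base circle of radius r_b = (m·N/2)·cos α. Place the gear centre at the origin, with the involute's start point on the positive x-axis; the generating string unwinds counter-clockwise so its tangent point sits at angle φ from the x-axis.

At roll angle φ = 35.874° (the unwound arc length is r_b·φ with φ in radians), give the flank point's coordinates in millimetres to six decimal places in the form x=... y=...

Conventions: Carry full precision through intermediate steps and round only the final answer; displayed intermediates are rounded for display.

x=141.080104 y=9.426224

topology: single-mesh involute geometry — m = 3.690, N = 68
pitch radius r_p = m·N/2 = 3.690·68/2 = 125.460000
base radius r_b = r_p·cos α = 125.460000·cos 17.211° = 119.842099
roll angle φ = 35.874° = 0.62611942 rad
x = r_b·(cos φ + φ·sin φ) = 141.080104
y = r_b·(sin φ − φ·cos φ) = 9.426224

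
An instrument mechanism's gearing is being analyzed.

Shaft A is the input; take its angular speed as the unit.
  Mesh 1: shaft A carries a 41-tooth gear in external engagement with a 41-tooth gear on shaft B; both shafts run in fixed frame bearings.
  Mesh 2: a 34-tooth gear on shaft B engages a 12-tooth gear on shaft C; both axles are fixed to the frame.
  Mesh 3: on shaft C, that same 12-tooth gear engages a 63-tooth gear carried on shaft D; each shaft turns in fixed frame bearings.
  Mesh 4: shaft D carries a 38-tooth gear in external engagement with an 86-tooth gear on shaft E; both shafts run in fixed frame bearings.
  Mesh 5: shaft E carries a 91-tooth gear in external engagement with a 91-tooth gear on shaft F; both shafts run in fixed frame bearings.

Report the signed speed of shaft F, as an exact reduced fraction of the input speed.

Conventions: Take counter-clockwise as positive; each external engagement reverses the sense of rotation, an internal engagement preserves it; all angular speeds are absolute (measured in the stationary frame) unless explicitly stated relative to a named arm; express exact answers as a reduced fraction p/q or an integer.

-646/2709

5-mesh fixed-axis compound train (all bearings frame-fixed)
mesh 1 [41T→41T]: |ω|/ω_in = 1×41/41 = 1, sense flips to −
mesh 2 [34T→12T]: |ω|/ω_in = 1×34/12 = 17/6, sense flips to +
mesh 3 [12T→63T]: |ω|/ω_in = (17/6)×12/63 = 34/63, sense flips to −
mesh 4 [38T→86T]: |ω|/ω_in = (34/63)×38/86 = 646/2709, sense flips to +
mesh 5 [91T→91T]: |ω|/ω_in = (646/2709)×91/91 = 646/2709, sense flips to −
signed output speed (× input speed) = -646/2709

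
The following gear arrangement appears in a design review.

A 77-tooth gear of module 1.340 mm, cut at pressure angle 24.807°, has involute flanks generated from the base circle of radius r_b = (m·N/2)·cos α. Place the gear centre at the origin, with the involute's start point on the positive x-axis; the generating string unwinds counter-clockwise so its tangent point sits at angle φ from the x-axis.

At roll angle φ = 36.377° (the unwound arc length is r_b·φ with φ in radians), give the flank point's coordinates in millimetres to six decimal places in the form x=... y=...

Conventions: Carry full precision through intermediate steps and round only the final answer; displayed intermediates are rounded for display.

x=55.337948 y=3.836221

single-mesh involute tooth geometry (77T wheel at module 1.340)
pitch radius r_p = m·N/2 = 1.340·77/2 = 51.590000
base radius r_b = r_p·cos α = 51.590000·cos 24.807° = 46.829596
roll angle φ = 36.377° = 0.63489842 rad
x = r_b·(cos φ + φ·sin φ) = 55.337948
y = r_b·(sin φ − φ·cos φ) = 3.836221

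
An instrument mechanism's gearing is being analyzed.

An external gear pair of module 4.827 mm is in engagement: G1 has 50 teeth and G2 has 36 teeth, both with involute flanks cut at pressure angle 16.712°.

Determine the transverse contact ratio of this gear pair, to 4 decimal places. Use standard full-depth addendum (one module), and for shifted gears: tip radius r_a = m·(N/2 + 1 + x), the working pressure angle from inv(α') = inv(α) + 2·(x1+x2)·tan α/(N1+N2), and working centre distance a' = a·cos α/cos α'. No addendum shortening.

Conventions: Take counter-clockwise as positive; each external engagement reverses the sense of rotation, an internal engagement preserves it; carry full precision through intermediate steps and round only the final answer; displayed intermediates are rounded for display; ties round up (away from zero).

1.9127

topology: single-mesh involute geometry — m = 4.827, 50T/36T pair
base radii: r_b1 = 115.577964, r_b2 = 83.216134
tip radii: r_a1 = 125.502000, r_a2 = 91.713000
no profile shift: α' = α, a' = a
action lengths: √(r_a1²−r_b1²) = 48.913047, √(r_a2²−r_b2²) = 38.553202
base pitch p_b = π·m·cos α = 14.523955
CR = (48.913047 + 38.553202 − 207.561000·sin 16.71200°)/14.523955 = 1.912687
contact ratio ≈ 1.9127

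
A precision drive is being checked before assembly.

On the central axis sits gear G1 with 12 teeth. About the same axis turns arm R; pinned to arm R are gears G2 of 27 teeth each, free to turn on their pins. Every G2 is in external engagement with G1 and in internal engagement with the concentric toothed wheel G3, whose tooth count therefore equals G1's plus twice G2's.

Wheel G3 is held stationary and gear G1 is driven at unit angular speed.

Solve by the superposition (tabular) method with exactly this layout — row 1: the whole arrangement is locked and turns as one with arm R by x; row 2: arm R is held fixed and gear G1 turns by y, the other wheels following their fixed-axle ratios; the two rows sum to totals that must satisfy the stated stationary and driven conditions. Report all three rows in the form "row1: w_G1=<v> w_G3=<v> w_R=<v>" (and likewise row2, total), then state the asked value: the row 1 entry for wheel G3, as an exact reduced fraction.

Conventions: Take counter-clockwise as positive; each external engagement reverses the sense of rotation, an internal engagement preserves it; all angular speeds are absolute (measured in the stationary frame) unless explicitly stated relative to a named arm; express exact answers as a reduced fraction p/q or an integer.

planetary set (12T centre, 27T on arm, 66T internal) — Willis relation
superposition row 1 [locked train]: every member turns x
row 2 (arm held, sun turns y): ω_ring = −(12/66)·y, ω_arm = 0
boundary: total ω_ring = x − (12/66)·y = 0 and total ω_sun = x + y = 1  ⇒  y = 11/13, x = 2/13
row 2 ring = −(12/66)·11/13 = -2/13
totals (row 1 + row 2): sun 2/13 + 11/13 = 1, ring 2/13 + (-2/13) = 0, arm 2/13 + 0 = 2/13
asked cell (row1, ring) = 2/13

row1: w_G1=2/13 w_G3=2/13 w_R=2/13
row2: w_G1=11/13 w_G3=-2/13 w_R=0
total: w_G1=1 w_G3=0 w_R=2/13
asked value: 2/13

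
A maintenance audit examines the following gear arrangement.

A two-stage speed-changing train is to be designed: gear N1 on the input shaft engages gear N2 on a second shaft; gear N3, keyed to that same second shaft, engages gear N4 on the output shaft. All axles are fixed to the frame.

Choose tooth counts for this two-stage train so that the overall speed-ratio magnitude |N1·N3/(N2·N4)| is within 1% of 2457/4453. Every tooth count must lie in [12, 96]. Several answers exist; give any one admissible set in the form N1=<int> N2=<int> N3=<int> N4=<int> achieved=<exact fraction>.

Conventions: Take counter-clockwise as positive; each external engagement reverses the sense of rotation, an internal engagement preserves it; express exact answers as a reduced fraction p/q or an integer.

design class (target 2457/4453): fixed-axis compound train
target = 2457/4453 in lowest terms: an exact hit needs N1·N3 = k·2457 and N2·N4 = k·4453 for one integer k, every count in [12, 96]; additionally prefer no 1:1 stage (N1 ≠ N2, N3 ≠ N4)
k = 1: N1·N3 = 2457 = 27·91, N2·N4 = 4453 = 61·73
achieved = 27·91/(61·73) = 2457/4453; |achieved − target| = 0 ≤ 2457/445300 ✓

N1=27 N2=61 N3=91 N4=73 achieved=2457/4453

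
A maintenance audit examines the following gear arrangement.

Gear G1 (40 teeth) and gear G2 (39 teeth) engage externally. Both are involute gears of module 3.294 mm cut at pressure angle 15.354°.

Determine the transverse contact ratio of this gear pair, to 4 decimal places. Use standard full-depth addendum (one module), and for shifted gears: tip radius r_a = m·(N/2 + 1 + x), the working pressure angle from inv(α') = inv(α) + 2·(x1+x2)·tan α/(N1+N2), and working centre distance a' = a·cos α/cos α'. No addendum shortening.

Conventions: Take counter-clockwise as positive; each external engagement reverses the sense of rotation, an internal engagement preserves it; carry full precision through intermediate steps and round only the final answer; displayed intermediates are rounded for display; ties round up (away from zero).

topology: single-mesh involute geometry — m = 3.294, 40T/39T pair
base radii: r_b1 = 63.528631, r_b2 = 61.940415
tip radii: r_a1 = 69.174000, r_a2 = 67.527000
no profile shift: α' = α, a' = a
action lengths: √(r_a1²−r_b1²) = 27.370703, √(r_a2²−r_b2²) = 26.893879
base pitch p_b = π·m·cos α = 9.979054
CR = (27.370703 + 26.893879 − 130.113000·sin 15.35400°)/9.979054 = 1.985459
contact ratio ≈ 1.9855

1.9855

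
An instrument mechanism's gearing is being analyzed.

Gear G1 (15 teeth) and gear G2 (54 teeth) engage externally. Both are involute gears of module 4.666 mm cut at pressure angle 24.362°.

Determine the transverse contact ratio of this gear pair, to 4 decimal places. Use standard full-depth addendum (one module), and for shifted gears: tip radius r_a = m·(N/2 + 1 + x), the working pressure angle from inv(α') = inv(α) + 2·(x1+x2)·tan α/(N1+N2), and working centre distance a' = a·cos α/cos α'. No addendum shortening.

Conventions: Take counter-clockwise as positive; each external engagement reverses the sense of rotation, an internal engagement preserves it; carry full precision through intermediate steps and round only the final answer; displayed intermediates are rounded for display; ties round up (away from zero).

1.4698

class = single-mesh tooth geometry [involute pair 15T × 54T, m = 4.666]
base radii: r_b1 = 31.878956, r_b2 = 114.764240
tip radii: r_a1 = 39.661000, r_a2 = 130.648000
no profile shift: α' = α, a' = a
action lengths: √(r_a1²−r_b1²) = 23.595065, √(r_a2²−r_b2²) = 62.434518
base pitch p_b = π·m·cos α = 13.353426
CR = (23.595065 + 62.434518 − 160.977000·sin 24.36200°)/13.353426 = 1.469774
contact ratio ≈ 1.4698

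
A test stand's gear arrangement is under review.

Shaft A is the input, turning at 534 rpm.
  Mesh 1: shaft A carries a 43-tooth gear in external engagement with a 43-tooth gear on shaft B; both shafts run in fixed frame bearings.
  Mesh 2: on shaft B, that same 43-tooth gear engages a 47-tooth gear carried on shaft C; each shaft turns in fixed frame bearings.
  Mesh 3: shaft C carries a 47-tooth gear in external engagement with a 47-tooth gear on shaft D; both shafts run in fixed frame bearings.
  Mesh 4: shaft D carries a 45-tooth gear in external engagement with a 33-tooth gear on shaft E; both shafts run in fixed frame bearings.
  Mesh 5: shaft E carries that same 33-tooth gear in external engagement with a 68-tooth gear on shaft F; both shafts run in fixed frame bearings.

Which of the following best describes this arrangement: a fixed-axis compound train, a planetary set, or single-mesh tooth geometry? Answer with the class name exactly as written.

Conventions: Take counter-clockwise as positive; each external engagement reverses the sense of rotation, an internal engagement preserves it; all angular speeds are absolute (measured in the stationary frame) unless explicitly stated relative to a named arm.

fixed-axis compound train

class = fixed-axis compound train [5 meshes; 5 ratios multiply, 5 sense flips]
classification: fixed-axis compound train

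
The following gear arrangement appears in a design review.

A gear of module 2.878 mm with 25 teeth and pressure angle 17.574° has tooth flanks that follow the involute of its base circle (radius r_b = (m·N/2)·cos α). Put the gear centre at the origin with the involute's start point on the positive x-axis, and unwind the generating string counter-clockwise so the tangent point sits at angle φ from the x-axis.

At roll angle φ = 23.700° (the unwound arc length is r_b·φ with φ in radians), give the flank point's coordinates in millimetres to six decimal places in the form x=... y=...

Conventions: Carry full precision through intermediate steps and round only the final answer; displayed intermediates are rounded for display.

class = single-mesh tooth geometry [base-circle involute, m = 2.878, 25T]
pitch radius r_p = m·N/2 = 2.878·25/2 = 35.975000
base radius r_b = r_p·cos α = 35.975000·cos 17.574° = 34.295967
roll angle φ = 23.700° = 0.41364303 rad
x = r_b·(cos φ + φ·sin φ) = 37.105681
y = r_b·(sin φ − φ·cos φ) = 0.795335

x=37.105681 y=0.795335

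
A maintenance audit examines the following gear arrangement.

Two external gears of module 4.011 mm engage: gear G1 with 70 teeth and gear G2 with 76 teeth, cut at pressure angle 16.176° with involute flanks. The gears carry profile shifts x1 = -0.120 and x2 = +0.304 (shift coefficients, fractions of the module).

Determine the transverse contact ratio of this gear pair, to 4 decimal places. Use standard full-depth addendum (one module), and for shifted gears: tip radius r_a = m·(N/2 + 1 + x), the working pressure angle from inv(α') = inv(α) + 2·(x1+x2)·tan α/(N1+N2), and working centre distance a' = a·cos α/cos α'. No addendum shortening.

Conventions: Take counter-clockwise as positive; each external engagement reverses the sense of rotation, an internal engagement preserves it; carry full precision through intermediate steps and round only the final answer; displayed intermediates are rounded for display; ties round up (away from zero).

recognized (one external pair, fixed centres): single-mesh tooth geometry, m = 4.011, N1 = 70, N2 = 76
base radii: r_b1 = 134.827223, r_b2 = 146.383842
tip radii: r_a1 = 143.914680, r_a2 = 157.648344
inv(α') = inv(16.176°) + 2·(-0.120+0.304)·tan α/(70+76) = 0.00847936  ⇒  α' = 16.65849°
a' = a·cos α / cos α' = 292.8030·cos 16.176°/cos 16.65849° = 293.530415
action lengths: √(r_a1²−r_b1²) = 50.329465, √(r_a2²−r_b2²) = 58.521544
base pitch p_b = π·m·cos α = 12.102063
CR = (50.329465 + 58.521544 − 293.530415·sin 16.65849°)/12.102063 = 2.041441
contact ratio ≈ 2.0414

2.0414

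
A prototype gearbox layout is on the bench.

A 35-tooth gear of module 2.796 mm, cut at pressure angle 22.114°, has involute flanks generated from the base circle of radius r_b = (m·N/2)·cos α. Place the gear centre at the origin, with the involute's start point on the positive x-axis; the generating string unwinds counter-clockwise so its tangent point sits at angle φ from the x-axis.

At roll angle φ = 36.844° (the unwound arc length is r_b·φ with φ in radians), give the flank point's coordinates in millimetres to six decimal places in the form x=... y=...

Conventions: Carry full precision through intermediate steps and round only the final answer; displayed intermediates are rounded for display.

recognized (one wheel, involute flank): single-mesh tooth geometry, m = 2.796, N = 35
pitch radius r_p = m·N/2 = 2.796·35/2 = 48.930000
base radius r_b = r_p·cos α = 48.930000·cos 22.114° = 45.330546
roll angle φ = 36.844° = 0.64304911 rad
x = r_b·(cos φ + φ·sin φ) = 53.756045
y = r_b·(sin φ − φ·cos φ) = 3.854217

x=53.756045 y=3.854217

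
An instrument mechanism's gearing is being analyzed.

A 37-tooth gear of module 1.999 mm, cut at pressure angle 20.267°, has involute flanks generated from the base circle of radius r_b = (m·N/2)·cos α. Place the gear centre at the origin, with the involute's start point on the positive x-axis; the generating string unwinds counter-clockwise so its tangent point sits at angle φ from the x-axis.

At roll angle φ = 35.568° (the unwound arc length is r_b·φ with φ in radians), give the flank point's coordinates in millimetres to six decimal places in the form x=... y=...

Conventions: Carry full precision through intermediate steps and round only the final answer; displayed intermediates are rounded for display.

x=40.746127 y=2.661265

topology: single-mesh involute geometry — m = 1.999, N = 37
pitch radius r_p = m·N/2 = 1.999·37/2 = 36.981500
base radius r_b = r_p·cos α = 36.981500·cos 20.267° = 34.691924
roll angle φ = 35.568° = 0.62077871 rad
x = r_b·(cos φ + φ·sin φ) = 40.746127
y = r_b·(sin φ − φ·cos φ) = 2.661265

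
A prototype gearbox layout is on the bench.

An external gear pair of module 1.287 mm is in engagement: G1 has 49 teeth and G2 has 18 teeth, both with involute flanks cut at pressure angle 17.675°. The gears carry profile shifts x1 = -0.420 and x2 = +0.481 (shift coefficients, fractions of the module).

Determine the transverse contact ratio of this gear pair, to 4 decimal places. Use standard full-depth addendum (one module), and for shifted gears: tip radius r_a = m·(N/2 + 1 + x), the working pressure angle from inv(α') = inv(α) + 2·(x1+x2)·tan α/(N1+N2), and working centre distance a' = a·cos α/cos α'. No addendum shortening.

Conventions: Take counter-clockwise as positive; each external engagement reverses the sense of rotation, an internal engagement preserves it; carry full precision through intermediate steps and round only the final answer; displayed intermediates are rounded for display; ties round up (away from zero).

recognized (one external pair, fixed centres): single-mesh tooth geometry, m = 1.287, N1 = 49, N2 = 18
base radii: r_b1 = 30.043026, r_b2 = 11.036213
tip radii: r_a1 = 32.277960, r_a2 = 13.489047
inv(α') = inv(17.675°) + 2·(-0.420+0.481)·tan α/(49+18) = 0.01075330  ⇒  α' = 17.99613°
a' = a·cos α / cos α' = 43.1145·cos 17.675°/cos 17.99613° = 43.192321
action lengths: √(r_a1²−r_b1²) = 11.801835, √(r_a2²−r_b2²) = 7.756054
base pitch p_b = π·m·cos α = 3.852365
CR = (11.801835 + 7.756054 − 43.192321·sin 17.99613°)/3.852365 = 1.612906
contact ratio ≈ 1.6129

1.6129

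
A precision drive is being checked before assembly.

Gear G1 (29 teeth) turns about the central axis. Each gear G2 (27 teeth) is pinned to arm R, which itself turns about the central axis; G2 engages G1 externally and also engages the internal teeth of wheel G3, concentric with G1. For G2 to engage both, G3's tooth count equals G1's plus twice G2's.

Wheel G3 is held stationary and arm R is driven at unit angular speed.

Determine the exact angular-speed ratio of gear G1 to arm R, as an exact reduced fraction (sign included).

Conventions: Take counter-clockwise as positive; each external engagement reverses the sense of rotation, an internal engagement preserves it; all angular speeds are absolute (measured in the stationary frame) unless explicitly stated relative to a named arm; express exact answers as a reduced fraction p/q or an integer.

112/29

recognized (axles ride arm R): planetary set, 29/27/83 teeth
ring teeth: 29 + 2·27 = 83
29(ω_sun−ω_arm) = −83(ω_ring−ω_arm),  ω_ring = 0, ω_arm = 1
ω_sun = 1 − (83/29)(0−1) = 112/29
ω_out/ω_in = 112/29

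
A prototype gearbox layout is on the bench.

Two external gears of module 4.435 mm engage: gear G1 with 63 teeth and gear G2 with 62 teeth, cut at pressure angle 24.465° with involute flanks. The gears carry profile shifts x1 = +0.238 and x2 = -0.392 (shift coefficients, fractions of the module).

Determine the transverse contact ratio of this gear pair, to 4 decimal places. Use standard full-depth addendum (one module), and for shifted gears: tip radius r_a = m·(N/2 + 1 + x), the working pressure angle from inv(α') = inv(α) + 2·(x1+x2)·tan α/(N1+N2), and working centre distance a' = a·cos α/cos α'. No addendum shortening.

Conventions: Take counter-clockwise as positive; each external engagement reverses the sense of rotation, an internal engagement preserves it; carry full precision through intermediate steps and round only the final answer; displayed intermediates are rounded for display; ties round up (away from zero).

class = single-mesh tooth geometry [involute pair 63T × 62T, m = 4.435]
base radii: r_b1 = 127.159230, r_b2 = 125.140830
tip radii: r_a1 = 145.193030, r_a2 = 140.181480
inv(α') = inv(24.465°) + 2·(+0.238-0.392)·tan α/(63+62) = 0.02687283  ⇒  α' = 24.15015°
a' = a·cos α / cos α' = 277.1875·cos 24.465°/cos 24.15015° = 276.500369
action lengths: √(r_a1²−r_b1²) = 70.082424, √(r_a2²−r_b2²) = 63.171354
base pitch p_b = π·m·cos α = 12.681984
CR = (70.082424 + 63.171354 − 276.500369·sin 24.15015°)/12.681984 = 1.587241
contact ratio ≈ 1.5872

1.5872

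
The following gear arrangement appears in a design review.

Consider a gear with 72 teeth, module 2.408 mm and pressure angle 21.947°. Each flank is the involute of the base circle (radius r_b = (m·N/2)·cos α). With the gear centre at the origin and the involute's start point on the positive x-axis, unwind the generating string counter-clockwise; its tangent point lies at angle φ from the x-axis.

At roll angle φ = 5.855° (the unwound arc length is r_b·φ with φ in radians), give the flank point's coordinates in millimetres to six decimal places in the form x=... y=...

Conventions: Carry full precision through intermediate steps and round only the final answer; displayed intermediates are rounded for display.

x=80.824446 y=0.028571

single-mesh involute tooth geometry (72T wheel at module 2.408)
pitch radius r_p = m·N/2 = 2.408·72/2 = 86.688000
base radius r_b = r_p·cos α = 86.688000·cos 21.947° = 80.405719
roll angle φ = 5.855° = 0.10218903 rad
x = r_b·(cos φ + φ·sin φ) = 80.824446
y = r_b·(sin φ − φ·cos φ) = 0.028571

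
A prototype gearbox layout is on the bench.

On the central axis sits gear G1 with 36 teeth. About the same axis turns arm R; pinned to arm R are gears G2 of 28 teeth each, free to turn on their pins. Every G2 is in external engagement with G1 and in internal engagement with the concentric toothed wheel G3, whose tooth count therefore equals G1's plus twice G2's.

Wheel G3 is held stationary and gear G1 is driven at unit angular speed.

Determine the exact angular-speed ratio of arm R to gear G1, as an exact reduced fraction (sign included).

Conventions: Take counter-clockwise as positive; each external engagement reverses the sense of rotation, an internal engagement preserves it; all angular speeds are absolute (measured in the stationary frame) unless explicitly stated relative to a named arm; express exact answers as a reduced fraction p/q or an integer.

topology: planetary set — G1 36T / G2 28T / G3 92T, arm = carrier (Willis)
ring teeth: 36 + 2·28 = 92
36(ω_sun−ω_arm) = −92(ω_ring−ω_arm),  ω_ring = 0, ω_sun = 1
36(1−ω_arm) = −92(0−ω_arm)  ⇒  128·ω_arm = 36  ⇒  ω_arm = 9/32
ω_out/ω_in = 9/32

9/32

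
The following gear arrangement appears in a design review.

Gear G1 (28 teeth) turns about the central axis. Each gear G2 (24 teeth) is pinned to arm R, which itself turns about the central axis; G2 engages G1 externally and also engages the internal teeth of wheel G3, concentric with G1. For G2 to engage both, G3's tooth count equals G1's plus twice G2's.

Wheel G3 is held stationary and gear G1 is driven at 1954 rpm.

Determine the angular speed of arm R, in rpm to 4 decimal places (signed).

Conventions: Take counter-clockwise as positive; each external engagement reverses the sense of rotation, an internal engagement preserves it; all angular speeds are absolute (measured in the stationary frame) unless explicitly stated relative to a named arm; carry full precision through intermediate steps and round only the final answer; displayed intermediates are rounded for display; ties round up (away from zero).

+526.0769 rpm

topology: planetary set — G1 28T / G2 24T / G3 76T, arm = carrier (Willis)
normalise by the input: solve with ω_sun = 1, then scale by 1954 rpm
ring teeth: 28 + 2·24 = 76
28(ω_sun−ω_arm) = −76(ω_ring−ω_arm),  ω_ring = 0, ω_sun = 1
28(1−ω_arm) = −76(0−ω_arm)  ⇒  104·ω_arm = 28  ⇒  ω_arm = 7/26
scale: ω_arm = 7/26 × 1954 rpm = +526.0769 rpm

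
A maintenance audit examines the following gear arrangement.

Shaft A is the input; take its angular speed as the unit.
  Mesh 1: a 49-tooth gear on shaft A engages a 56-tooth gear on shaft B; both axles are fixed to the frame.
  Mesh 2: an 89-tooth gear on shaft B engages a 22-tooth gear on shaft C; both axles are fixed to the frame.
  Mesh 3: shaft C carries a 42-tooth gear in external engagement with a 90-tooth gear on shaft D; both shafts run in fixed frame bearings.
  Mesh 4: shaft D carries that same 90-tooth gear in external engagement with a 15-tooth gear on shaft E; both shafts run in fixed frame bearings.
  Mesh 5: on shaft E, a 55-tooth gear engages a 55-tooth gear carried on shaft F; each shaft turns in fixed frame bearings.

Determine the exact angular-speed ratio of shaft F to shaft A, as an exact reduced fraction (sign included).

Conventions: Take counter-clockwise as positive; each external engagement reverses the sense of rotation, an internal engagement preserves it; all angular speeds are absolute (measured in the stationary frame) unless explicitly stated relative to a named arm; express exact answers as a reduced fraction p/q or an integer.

-4361/440

class = fixed-axis compound train [5 meshes; 5 ratios multiply, 5 sense flips]
mesh 1 [49T→56T]: running ratio 7/8, sense −
mesh 2 [89T→22T]: running ratio 623/176, sense +
mesh 3 [42T→90T]: running ratio 4361/2640, sense −
mesh 4 [90T→15T]: running ratio 4361/440, sense +
mesh 5 [55T→55T]: running ratio 4361/440, sense −
ω_out/ω_in = -4361/440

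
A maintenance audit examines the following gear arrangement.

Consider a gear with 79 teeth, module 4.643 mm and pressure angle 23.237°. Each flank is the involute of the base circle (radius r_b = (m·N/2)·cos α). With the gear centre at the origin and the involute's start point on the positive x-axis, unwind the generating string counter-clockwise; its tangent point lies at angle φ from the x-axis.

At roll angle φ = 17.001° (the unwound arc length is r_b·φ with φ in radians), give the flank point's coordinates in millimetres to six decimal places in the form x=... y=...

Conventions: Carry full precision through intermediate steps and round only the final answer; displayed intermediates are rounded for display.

topology: single-mesh involute geometry — m = 4.643, N = 79
pitch radius r_p = m·N/2 = 4.643·79/2 = 183.398500
base radius r_b = r_p·cos α = 183.398500·cos 23.237° = 168.521351
roll angle φ = 17.001° = 0.29672343 rad
x = r_b·(cos φ + φ·sin φ) = 175.777567
y = r_b·(sin φ − φ·cos φ) = 1.454657

x=175.777567 y=1.454657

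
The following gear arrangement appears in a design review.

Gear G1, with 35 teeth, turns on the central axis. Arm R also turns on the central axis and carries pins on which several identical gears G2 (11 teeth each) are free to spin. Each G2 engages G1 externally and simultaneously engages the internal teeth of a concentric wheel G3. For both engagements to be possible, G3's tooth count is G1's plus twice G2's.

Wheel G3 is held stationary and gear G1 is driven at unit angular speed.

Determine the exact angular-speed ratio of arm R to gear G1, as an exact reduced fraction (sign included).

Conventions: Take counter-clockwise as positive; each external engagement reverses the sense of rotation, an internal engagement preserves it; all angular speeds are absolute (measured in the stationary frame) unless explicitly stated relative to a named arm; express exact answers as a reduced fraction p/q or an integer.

planetary set (35T centre, 11T on arm, 57T internal) — Willis relation
ring teeth: 35 + 2·11 = 57
35(ω_sun−ω_arm) = −57(ω_ring−ω_arm),  ω_ring = 0, ω_sun = 1
35(1−ω_arm) = −57(0−ω_arm)  ⇒  92·ω_arm = 35  ⇒  ω_arm = 35/92
ω_out/ω_in = 35/92

35/92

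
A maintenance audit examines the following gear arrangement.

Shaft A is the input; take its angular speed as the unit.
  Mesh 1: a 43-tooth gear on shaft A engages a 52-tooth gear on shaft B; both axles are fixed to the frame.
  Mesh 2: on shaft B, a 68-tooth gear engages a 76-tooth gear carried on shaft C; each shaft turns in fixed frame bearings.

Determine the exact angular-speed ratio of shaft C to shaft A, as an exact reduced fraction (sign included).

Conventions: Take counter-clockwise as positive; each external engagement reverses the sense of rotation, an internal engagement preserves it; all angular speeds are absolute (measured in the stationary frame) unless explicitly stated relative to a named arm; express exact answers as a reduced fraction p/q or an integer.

731/988

class = fixed-axis compound train [2 meshes; 2 ratios multiply, 2 sense flips]
mesh 1 [43T→52T]: running ratio 43/52, sense −
mesh 2 [68T→76T]: running ratio 731/988, sense +
ω_out/ω_in = 731/988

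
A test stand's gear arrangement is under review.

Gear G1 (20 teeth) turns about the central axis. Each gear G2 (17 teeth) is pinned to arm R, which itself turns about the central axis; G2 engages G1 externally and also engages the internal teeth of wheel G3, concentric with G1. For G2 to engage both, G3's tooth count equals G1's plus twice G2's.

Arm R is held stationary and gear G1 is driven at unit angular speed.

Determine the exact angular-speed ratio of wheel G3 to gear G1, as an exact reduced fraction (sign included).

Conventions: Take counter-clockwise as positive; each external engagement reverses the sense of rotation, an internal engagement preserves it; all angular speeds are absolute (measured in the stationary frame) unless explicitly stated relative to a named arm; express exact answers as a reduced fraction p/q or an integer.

recognized (axles ride arm R): planetary set, 20/17/54 teeth
ring teeth: 20 + 2·17 = 54
20(ω_sun−ω_arm) = −54(ω_ring−ω_arm),  ω_arm = 0, ω_sun = 1
ω_ring = 0 − (20/54)(1−0) = -10/27
ω_out/ω_in = -10/27

-10/27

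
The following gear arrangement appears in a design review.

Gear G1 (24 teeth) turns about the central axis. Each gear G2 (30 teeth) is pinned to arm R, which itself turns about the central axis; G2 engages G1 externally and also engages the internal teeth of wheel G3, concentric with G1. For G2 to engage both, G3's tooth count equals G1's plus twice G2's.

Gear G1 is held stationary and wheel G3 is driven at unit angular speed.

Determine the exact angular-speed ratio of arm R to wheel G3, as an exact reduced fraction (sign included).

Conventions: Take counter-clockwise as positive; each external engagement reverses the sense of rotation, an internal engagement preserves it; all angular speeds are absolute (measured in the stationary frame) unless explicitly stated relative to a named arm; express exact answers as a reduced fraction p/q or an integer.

recognized (axles ride arm R): planetary set, 24/30/84 teeth
ring teeth: 24 + 2·30 = 84
24(ω_sun−ω_arm) = −84(ω_ring−ω_arm),  ω_sun = 0, ω_ring = 1
24(0−ω_arm) = −84(1−ω_arm)  ⇒  108·ω_arm = 84  ⇒  ω_arm = 7/9
ω_out/ω_in = 7/9

7/9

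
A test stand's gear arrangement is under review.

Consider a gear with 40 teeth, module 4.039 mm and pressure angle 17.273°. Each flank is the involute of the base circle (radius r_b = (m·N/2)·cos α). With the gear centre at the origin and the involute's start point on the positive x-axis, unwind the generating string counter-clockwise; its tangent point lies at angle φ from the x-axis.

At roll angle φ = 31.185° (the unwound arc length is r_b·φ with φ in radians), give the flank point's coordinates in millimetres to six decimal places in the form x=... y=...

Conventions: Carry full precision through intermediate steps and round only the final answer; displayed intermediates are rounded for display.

recognized (one wheel, involute flank): single-mesh tooth geometry, m = 4.039, N = 40
pitch radius r_p = m·N/2 = 4.039·40/2 = 80.780000
base radius r_b = r_p·cos α = 80.780000·cos 17.273° = 77.136889
roll angle φ = 31.185° = 0.54428093 rad
x = r_b·(cos φ + φ·sin φ) = 87.730112
y = r_b·(sin φ − φ·cos φ) = 4.024294

x=87.730112 y=4.024294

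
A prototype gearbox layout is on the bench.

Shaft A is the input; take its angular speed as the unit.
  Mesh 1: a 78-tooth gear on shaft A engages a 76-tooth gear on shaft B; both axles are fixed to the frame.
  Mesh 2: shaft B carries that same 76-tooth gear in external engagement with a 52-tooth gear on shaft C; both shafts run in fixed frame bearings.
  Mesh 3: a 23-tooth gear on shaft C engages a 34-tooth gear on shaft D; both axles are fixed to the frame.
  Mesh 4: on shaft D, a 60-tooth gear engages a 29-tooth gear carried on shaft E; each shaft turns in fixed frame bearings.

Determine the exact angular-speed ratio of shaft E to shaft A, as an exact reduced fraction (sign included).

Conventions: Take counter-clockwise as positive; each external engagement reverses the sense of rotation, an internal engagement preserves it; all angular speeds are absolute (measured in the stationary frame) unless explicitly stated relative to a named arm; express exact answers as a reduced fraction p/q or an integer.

1035/493

class = fixed-axis compound train [4 meshes; 4 ratios multiply, 4 sense flips]
mesh 1 [78T→76T]: running ratio 39/38, sense −
mesh 2 [76T→52T]: running ratio 3/2, sense +
mesh 3 [23T→34T]: running ratio 69/68, sense −
mesh 4 [60T→29T]: running ratio 1035/493, sense +
ω_out/ω_in = 1035/493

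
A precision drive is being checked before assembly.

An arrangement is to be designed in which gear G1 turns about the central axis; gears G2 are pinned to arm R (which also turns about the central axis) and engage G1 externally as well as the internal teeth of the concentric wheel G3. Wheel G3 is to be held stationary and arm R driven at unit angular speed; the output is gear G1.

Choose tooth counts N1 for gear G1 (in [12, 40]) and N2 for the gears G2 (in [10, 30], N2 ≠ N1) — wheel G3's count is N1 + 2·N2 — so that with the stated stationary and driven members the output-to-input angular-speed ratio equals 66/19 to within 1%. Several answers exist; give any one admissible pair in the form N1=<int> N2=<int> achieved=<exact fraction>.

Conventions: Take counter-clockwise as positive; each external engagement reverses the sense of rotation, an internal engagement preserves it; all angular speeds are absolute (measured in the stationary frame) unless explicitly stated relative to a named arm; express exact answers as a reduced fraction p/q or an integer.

N1=19 N2=14 achieved=66/19

topology: planetary set — design target 66/19, arm = carrier (Willis)
Willis with ω_ring = 0: ω_sun/ω_arm = (N1+N3)/N1; set equal to 66/19  ⇒  N3/N1 = 66/19 − 1 = 47/19
N3 = N1 + 2·N2  ⇒  N2/N1 = (N3/N1 − 1)/2 = (47/19 − 1)/2 = 14/19
smallest multiple with N1 ≥ 12 and N2 ≥ 10: k = 1  ⇒  N1 = 1·19 = 19, N2 = 1·14 = 14 (N1 ≤ 40, N2 ≤ 30, N2 ≠ N1 ✓), N3 = 19 + 2·14 = 47
check: (N1+N3)/N1 with N1 = 19, N3 = 47 gives 66/19; |achieved − target| = 0 ≤ 33/950 ✓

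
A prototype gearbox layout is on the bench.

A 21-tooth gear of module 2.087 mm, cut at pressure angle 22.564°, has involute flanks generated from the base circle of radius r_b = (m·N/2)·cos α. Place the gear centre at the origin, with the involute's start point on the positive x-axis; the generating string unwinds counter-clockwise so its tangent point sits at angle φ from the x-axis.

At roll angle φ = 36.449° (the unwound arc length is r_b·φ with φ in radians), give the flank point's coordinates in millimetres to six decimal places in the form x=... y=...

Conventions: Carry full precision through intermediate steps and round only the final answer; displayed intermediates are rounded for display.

x=23.925698 y=1.667305

recognized (one wheel, involute flank): single-mesh tooth geometry, m = 2.087, N = 21
pitch radius r_p = m·N/2 = 2.087·21/2 = 21.913500
base radius r_b = r_p·cos α = 21.913500·cos 22.564° = 20.236054
roll angle φ = 36.449° = 0.63615506 rad
x = r_b·(cos φ + φ·sin φ) = 23.925698
y = r_b·(sin φ − φ·cos φ) = 1.667305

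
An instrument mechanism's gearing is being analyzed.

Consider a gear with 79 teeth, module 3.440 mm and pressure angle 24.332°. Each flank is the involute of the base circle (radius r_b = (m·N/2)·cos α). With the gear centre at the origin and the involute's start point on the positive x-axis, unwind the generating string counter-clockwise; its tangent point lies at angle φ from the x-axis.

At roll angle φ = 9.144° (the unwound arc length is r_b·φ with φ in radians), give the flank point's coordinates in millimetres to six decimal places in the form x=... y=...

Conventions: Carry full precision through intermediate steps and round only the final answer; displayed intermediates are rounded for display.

x=125.376920 y=0.167328

topology: single-mesh involute geometry — m = 3.440, N = 79
pitch radius r_p = m·N/2 = 3.440·79/2 = 135.880000
base radius r_b = r_p·cos α = 135.880000·cos 24.332° = 123.810228
roll angle φ = 9.144° = 0.15959291 rad
x = r_b·(cos φ + φ·sin φ) = 125.376920
y = r_b·(sin φ − φ·cos φ) = 0.167328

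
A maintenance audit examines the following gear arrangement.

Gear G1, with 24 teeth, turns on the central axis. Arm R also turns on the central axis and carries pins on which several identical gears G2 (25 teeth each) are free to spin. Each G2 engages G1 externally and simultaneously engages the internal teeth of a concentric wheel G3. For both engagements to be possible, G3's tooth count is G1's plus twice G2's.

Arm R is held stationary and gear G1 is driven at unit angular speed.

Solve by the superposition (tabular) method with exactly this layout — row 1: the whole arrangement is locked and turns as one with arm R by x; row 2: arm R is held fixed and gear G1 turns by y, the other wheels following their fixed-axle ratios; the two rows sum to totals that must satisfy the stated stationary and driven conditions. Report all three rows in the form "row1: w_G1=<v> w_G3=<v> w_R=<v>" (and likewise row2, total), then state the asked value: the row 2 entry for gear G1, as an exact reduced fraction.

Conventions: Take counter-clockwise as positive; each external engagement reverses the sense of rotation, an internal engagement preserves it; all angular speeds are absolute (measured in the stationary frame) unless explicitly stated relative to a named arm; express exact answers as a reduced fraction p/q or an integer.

row1: w_G1=0 w_G3=0 w_R=0
row2: w_G1=1 w_G3=-12/37 w_R=0
total: w_G1=1 w_G3=-12/37 w_R=0
asked value: 1

planetary set (24T centre, 25T on arm, 74T internal) — Willis relation
row 1: whole set turns with the arm by x
row 2 — arm fixed, fixed-axis ratios: sun y, ring −(24/74)·y, arm 0
boundary: total ω_arm = x = 0 and total ω_sun = x + y = 1  ⇒  y = 1, x = 0
row 2 ring = −(24/74)·1 = -12/37
totals (row 1 + row 2): sun 0 + 1 = 1, ring 0 + (-12/37) = -12/37, arm 0 + 0 = 0
asked cell (row2, sun) = 1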